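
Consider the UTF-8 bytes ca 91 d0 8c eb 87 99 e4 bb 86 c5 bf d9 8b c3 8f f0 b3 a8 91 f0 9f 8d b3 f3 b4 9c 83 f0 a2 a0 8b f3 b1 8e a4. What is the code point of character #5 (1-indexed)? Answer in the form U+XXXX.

Offset 0: leading byte 0xCA = 11001010 → 2-byte char #1 = CA 91.
Offset 2: leading byte 0xD0 = 11010000 → 2-byte char #2 = D0 8C.
Offset 4: leading byte 0xEB = 11101011 → 3-byte char #3 = EB 87 99.
Offset 7: leading byte 0xE4 = 11100100 → 3-byte char #4 = E4 BB 86.
Offset 10: leading byte 0xC5 = 11000101 → 2-byte char #5 = C5 BF.
Leading byte 0xC5 = 11000101 matches 110xxxxx → 2-byte sequence.
Byte 1: 0xC5 = 11000101, payload 00101 (5 bits).
Byte 2: 0xBF = 10111111 (10xxxxxx ✓), payload 111111.
Concatenate: 00101111111 = 0x17F (11 bits → U+017F).

U+017F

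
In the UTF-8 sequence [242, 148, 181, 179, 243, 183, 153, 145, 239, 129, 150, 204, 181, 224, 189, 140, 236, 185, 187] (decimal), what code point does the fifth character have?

U+0F4C

Offset 0: leading byte 0xF2 = 11110010 → 4-byte char #1 = F2 94 B5 B3.
Offset 4: leading byte 0xF3 = 11110011 → 4-byte char #2 = F3 B7 99 91.
Offset 8: leading byte 0xEF = 11101111 → 3-byte char #3 = EF 81 96.
Offset 11: leading byte 0xCC = 11001100 → 2-byte char #4 = CC B5.
Offset 13: leading byte 0xE0 = 11100000 → 3-byte char #5 = E0 BD 8C.
Leading byte 0xE0 = 11100000 matches 1110xxxx → 3-byte sequence.
Byte 1: 0xE0 = 11100000, payload 0000 (4 bits).
Byte 2: 0xBD = 10111101 (10xxxxxx ✓), payload 111101.
Byte 3: 0x8C = 10001100 (10xxxxxx ✓), payload 001100.
Concatenate: 0000111101001100 = 0xF4C (16 bits → U+0F4C).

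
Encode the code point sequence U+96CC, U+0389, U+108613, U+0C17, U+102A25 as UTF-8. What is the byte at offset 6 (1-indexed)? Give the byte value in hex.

1-indexed offset 6 is 0-indexed offset 5.
U+96CC → 3-byte form E9 9B 8C at offsets 0–2.
U+0389 → 2-byte form CE 89 at offsets 3–4.
U+108613 → 4-byte form F4 88 98 93 at offsets 5–8.
Offset 5 falls in char 3's range; it's byte 1 of F4 88 98 93 = 0xF4.

0xF4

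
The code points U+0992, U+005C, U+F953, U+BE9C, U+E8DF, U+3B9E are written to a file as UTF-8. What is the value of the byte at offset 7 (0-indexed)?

U+0992 → 3-byte form E0 A6 92 at offsets 0–2.
U+005C → 1-byte form 5C at offsets 3–3.
U+F953 → 3-byte form EF A5 93 at offsets 4–6.
U+BE9C → 3-byte form EB BA 9C at offsets 7–9.
Offset 7 falls in char 4's range; it's byte 1 of EB BA 9C = 0xEB.

0xEB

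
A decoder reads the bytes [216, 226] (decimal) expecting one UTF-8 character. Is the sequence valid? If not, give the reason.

invalid (non-continuation byte where continuation expected)

Leading byte 0xD8 = 11011000 → 2-byte form.
Byte 2 is 0xE2 = 11100010, which is not 10xxxxxx — expected a continuation byte.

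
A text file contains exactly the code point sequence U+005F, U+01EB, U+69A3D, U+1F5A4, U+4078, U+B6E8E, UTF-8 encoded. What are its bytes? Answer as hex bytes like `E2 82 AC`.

U+005F: 1-byte form → 5F.
U+01EB: 2-byte form → C7 AB.
U+69A3D: 4-byte form → F1 A9 A8 BD.
U+1F5A4: 4-byte form → F0 9F 96 A4.
U+4078: 3-byte form → E4 81 B8.
U+B6E8E: 4-byte form → F2 B6 BA 8E.
Concatenated (18 bytes): 5F C7 AB F1 A9 A8 BD F0 9F 96 A4 E4 81 B8 F2 B6 BA 8E.

5F C7 AB F1 A9 A8 BD F0 9F 96 A4 E4 81 B8 F2 B6 BA 8E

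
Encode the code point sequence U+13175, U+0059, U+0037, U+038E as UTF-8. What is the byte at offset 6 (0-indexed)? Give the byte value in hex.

U+13175 → 4-byte form F0 93 85 B5 at offsets 0–3.
U+0059 → 1-byte form 59 at offsets 4–4.
U+0037 → 1-byte form 37 at offsets 5–5.
U+038E → 2-byte form CE 8E at offsets 6–7.
Offset 6 falls in char 4's range; it's byte 1 of CE 8E = 0xCE.

0xCE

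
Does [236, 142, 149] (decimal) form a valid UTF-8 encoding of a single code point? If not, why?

Leading byte 0xEC = 11101100 → 3-byte form.
Continuation bytes 0x8E=10001110, 0x95=10010101 all match 10xxxxxx.
Decoded value 0xC395 is ≥ 0x800 (shortest form) and not a surrogate.

valid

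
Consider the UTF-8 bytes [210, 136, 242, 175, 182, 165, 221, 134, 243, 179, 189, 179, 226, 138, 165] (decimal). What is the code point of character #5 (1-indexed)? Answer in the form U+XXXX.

U+22A5

Offset 0: leading byte 0xD2 = 11010010 → 2-byte char #1 = D2 88.
Offset 2: leading byte 0xF2 = 11110010 → 4-byte char #2 = F2 AF B6 A5.
Offset 6: leading byte 0xDD = 11011101 → 2-byte char #3 = DD 86.
Offset 8: leading byte 0xF3 = 11110011 → 4-byte char #4 = F3 B3 BD B3.
Offset 12: leading byte 0xE2 = 11100010 → 3-byte char #5 = E2 8A A5.
Leading byte 0xE2 = 11100010 matches 1110xxxx → 3-byte sequence.
Byte 1: 0xE2 = 11100010, payload 0010 (4 bits).
Byte 2: 0x8A = 10001010 (10xxxxxx ✓), payload 001010.
Byte 3: 0xA5 = 10100101 (10xxxxxx ✓), payload 100101.
Concatenate: 0010001010100101 = 0x22A5 (16 bits → U+22A5).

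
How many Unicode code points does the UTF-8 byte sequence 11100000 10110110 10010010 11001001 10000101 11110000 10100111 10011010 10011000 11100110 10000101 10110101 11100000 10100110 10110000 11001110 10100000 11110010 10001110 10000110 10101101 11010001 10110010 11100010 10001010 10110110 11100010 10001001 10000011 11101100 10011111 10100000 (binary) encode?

11

Byte at offset 0: 0xE0 = 11100000 → 3-byte char (#1). Advance 3.
Byte at offset 3: 0xC9 = 11001001 → 2-byte char (#2). Advance 2.
Byte at offset 5: 0xF0 = 11110000 → 4-byte char (#3). Advance 4.
Byte at offset 9: 0xE6 = 11100110 → 3-byte char (#4). Advance 3.
Byte at offset 12: 0xE0 = 11100000 → 3-byte char (#5). Advance 3.
Byte at offset 15: 0xCE = 11001110 → 2-byte char (#6). Advance 2.
Byte at offset 17: 0xF2 = 11110010 → 4-byte char (#7). Advance 4.
Byte at offset 21: 0xD1 = 11010001 → 2-byte char (#8). Advance 2.
Byte at offset 23: 0xE2 = 11100010 → 3-byte char (#9). Advance 3.
Byte at offset 26: 0xE2 = 11100010 → 3-byte char (#10). Advance 3.
Byte at offset 29: 0xEC = 11101100 → 3-byte char (#11). Advance 3.
Reached end at offset 32 after 11 code points.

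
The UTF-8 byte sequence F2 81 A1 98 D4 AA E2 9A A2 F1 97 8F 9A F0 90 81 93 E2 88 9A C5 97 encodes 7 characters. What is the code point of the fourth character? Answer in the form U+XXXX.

U+573DA

Offset 0: leading byte 0xF2 = 11110010 → 4-byte char #1 = F2 81 A1 98.
Offset 4: leading byte 0xD4 = 11010100 → 2-byte char #2 = D4 AA.
Offset 6: leading byte 0xE2 = 11100010 → 3-byte char #3 = E2 9A A2.
Offset 9: leading byte 0xF1 = 11110001 → 4-byte char #4 = F1 97 8F 9A.
Leading byte 0xF1 = 11110001 matches 11110xxx → 4-byte sequence.
Byte 1: 0xF1 = 11110001, payload 001 (3 bits).
Byte 2: 0x97 = 10010111 (10xxxxxx ✓), payload 010111.
Byte 3: 0x8F = 10001111 (10xxxxxx ✓), payload 001111.
Byte 4: 0x9A = 10011010 (10xxxxxx ✓), payload 011010.
Concatenate: 001010111001111011010 = 0x573DA (21 bits → U+573DA).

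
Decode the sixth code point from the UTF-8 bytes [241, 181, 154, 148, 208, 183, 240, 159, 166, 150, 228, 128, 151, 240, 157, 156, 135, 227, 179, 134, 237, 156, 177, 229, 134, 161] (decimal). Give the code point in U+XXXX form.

Offset 0: leading byte 0xF1 = 11110001 → 4-byte char #1 = F1 B5 9A 94.
Offset 4: leading byte 0xD0 = 11010000 → 2-byte char #2 = D0 B7.
Offset 6: leading byte 0xF0 = 11110000 → 4-byte char #3 = F0 9F A6 96.
Offset 10: leading byte 0xE4 = 11100100 → 3-byte char #4 = E4 80 97.
Offset 13: leading byte 0xF0 = 11110000 → 4-byte char #5 = F0 9D 9C 87.
Offset 17: leading byte 0xE3 = 11100011 → 3-byte char #6 = E3 B3 86.
Leading byte 0xE3 = 11100011 matches 1110xxxx → 3-byte sequence.
Byte 1: 0xE3 = 11100011, payload 0011 (4 bits).
Byte 2: 0xB3 = 10110011 (10xxxxxx ✓), payload 110011.
Byte 3: 0x86 = 10000110 (10xxxxxx ✓), payload 000110.
Concatenate: 0011110011000110 = 0x3CC6 (16 bits → U+3CC6).

U+3CC6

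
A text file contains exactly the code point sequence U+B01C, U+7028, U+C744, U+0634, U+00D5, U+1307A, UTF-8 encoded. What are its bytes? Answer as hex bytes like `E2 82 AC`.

U+B01C: 3-byte form → EB 80 9C.
U+7028: 3-byte form → E7 80 A8.
U+C744: 3-byte form → EC 9D 84.
U+0634: 2-byte form → D8 B4.
U+00D5: 2-byte form → C3 95.
U+1307A: 4-byte form → F0 93 81 BA.
Concatenated (17 bytes): EB 80 9C E7 80 A8 EC 9D 84 D8 B4 C3 95 F0 93 81 BA.

EB 80 9C E7 80 A8 EC 9D 84 D8 B4 C3 95 F0 93 81 BA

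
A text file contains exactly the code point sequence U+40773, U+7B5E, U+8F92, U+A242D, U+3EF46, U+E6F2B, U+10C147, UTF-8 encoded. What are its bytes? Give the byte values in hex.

F1 80 9D B3 E7 AD 9E E8 BE 92 F2 A2 90 AD F0 BE BD 86 F3 A6 BC AB F4 8C 85 87

U+40773: 4-byte form → F1 80 9D B3.
U+7B5E: 3-byte form → E7 AD 9E.
U+8F92: 3-byte form → E8 BE 92.
U+A242D: 4-byte form → F2 A2 90 AD.
U+3EF46: 4-byte form → F0 BE BD 86.
U+E6F2B: 4-byte form → F3 A6 BC AB.
U+10C147: 4-byte form → F4 8C 85 87.
Concatenated (26 bytes): F1 80 9D B3 E7 AD 9E E8 BE 92 F2 A2 90 AD F0 BE BD 86 F3 A6 BC AB F4 8C 85 87.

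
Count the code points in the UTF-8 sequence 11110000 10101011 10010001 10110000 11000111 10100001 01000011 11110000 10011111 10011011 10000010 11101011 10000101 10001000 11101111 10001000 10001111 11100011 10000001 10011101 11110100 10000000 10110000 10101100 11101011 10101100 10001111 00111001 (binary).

10

Byte at offset 0: 0xF0 = 11110000 → 4-byte char (#1). Advance 4.
Byte at offset 4: 0xC7 = 11000111 → 2-byte char (#2). Advance 2.
Byte at offset 6: 0x43 = 01000011 → 1-byte char (#3). Advance 1.
Byte at offset 7: 0xF0 = 11110000 → 4-byte char (#4). Advance 4.
Byte at offset 11: 0xEB = 11101011 → 3-byte char (#5). Advance 3.
Byte at offset 14: 0xEF = 11101111 → 3-byte char (#6). Advance 3.
Byte at offset 17: 0xE3 = 11100011 → 3-byte char (#7). Advance 3.
Byte at offset 20: 0xF4 = 11110100 → 4-byte char (#8). Advance 4.
Byte at offset 24: 0xEB = 11101011 → 3-byte char (#9). Advance 3.
Byte at offset 27: 0x39 = 00111001 → 1-byte char (#10). Advance 1.
Reached end at offset 28 after 10 code points.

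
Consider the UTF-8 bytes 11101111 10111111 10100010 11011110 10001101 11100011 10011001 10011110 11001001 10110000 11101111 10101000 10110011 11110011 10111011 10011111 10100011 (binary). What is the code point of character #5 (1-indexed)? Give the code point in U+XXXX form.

U+FA33

Offset 0: leading byte 0xEF = 11101111 → 3-byte char #1 = EF BF A2.
Offset 3: leading byte 0xDE = 11011110 → 2-byte char #2 = DE 8D.
Offset 5: leading byte 0xE3 = 11100011 → 3-byte char #3 = E3 99 9E.
Offset 8: leading byte 0xC9 = 11001001 → 2-byte char #4 = C9 B0.
Offset 10: leading byte 0xEF = 11101111 → 3-byte char #5 = EF A8 B3.
Leading byte 0xEF = 11101111 matches 1110xxxx → 3-byte sequence.
Byte 1: 0xEF = 11101111, payload 1111 (4 bits).
Byte 2: 0xA8 = 10101000 (10xxxxxx ✓), payload 101000.
Byte 3: 0xB3 = 10110011 (10xxxxxx ✓), payload 110011.
Concatenate: 1111101000110011 = 0xFA33 (16 bits → U+FA33).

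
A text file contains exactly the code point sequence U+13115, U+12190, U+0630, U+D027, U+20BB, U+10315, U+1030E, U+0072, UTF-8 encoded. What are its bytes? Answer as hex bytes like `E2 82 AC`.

U+13115: 4-byte form → F0 93 84 95.
U+12190: 4-byte form → F0 92 86 90.
U+0630: 2-byte form → D8 B0.
U+D027: 3-byte form → ED 80 A7.
U+20BB: 3-byte form → E2 82 BB.
U+10315: 4-byte form → F0 90 8C 95.
U+1030E: 4-byte form → F0 90 8C 8E.
U+0072: 1-byte form → 72.
Concatenated (25 bytes): F0 93 84 95 F0 92 86 90 D8 B0 ED 80 A7 E2 82 BB F0 90 8C 95 F0 90 8C 8E 72.

F0 93 84 95 F0 92 86 90 D8 B0 ED 80 A7 E2 82 BB F0 90 8C 95 F0 90 8C 8E 72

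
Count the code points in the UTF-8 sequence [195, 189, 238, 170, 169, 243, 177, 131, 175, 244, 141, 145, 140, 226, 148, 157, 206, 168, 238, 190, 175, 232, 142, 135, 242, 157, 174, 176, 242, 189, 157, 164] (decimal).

Byte at offset 0: 0xC3 = 11000011 → 2-byte char (#1). Advance 2.
Byte at offset 2: 0xEE = 11101110 → 3-byte char (#2). Advance 3.
Byte at offset 5: 0xF3 = 11110011 → 4-byte char (#3). Advance 4.
Byte at offset 9: 0xF4 = 11110100 → 4-byte char (#4). Advance 4.
Byte at offset 13: 0xE2 = 11100010 → 3-byte char (#5). Advance 3.
Byte at offset 16: 0xCE = 11001110 → 2-byte char (#6). Advance 2.
Byte at offset 18: 0xEE = 11101110 → 3-byte char (#7). Advance 3.
Byte at offset 21: 0xE8 = 11101000 → 3-byte char (#8). Advance 3.
Byte at offset 24: 0xF2 = 11110010 → 4-byte char (#9). Advance 4.
Byte at offset 28: 0xF2 = 11110010 → 4-byte char (#10). Advance 4.
Reached end at offset 32 after 10 code points.

10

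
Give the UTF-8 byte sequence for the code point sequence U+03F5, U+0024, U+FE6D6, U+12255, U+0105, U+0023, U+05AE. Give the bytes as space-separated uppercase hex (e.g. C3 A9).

CF B5 24 F3 BE 9B 96 F0 92 89 95 C4 85 23 D6 AE

U+03F5: 2-byte form → CF B5.
U+0024: 1-byte form → 24.
U+FE6D6: 4-byte form → F3 BE 9B 96.
U+12255: 4-byte form → F0 92 89 95.
U+0105: 2-byte form → C4 85.
U+0023: 1-byte form → 23.
U+05AE: 2-byte form → D6 AE.
Concatenated (16 bytes): CF B5 24 F3 BE 9B 96 F0 92 89 95 C4 85 23 D6 AE.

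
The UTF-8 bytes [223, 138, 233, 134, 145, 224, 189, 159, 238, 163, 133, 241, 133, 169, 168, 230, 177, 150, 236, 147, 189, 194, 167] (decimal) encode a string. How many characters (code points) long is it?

Byte at offset 0: 0xDF = 11011111 → 2-byte char (#1). Advance 2.
Byte at offset 2: 0xE9 = 11101001 → 3-byte char (#2). Advance 3.
Byte at offset 5: 0xE0 = 11100000 → 3-byte char (#3). Advance 3.
Byte at offset 8: 0xEE = 11101110 → 3-byte char (#4). Advance 3.
Byte at offset 11: 0xF1 = 11110001 → 4-byte char (#5). Advance 4.
Byte at offset 15: 0xE6 = 11100110 → 3-byte char (#6). Advance 3.
Byte at offset 18: 0xEC = 11101100 → 3-byte char (#7). Advance 3.
Byte at offset 21: 0xC2 = 11000010 → 2-byte char (#8). Advance 2.
Reached end at offset 23 after 8 code points.

8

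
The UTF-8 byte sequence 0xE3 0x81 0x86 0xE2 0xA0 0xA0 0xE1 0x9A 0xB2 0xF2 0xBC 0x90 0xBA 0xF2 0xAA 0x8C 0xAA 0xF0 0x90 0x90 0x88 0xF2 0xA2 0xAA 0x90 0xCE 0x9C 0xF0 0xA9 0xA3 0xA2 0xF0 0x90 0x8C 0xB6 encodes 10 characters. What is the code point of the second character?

U+2820

Offset 0: leading byte 0xE3 = 11100011 → 3-byte char #1 = E3 81 86.
Offset 3: leading byte 0xE2 = 11100010 → 3-byte char #2 = E2 A0 A0.
Leading byte 0xE2 = 11100010 matches 1110xxxx → 3-byte sequence.
Byte 1: 0xE2 = 11100010, payload 0010 (4 bits).
Byte 2: 0xA0 = 10100000 (10xxxxxx ✓), payload 100000.
Byte 3: 0xA0 = 10100000 (10xxxxxx ✓), payload 100000.
Concatenate: 0010100000100000 = 0x2820 (16 bits → U+2820).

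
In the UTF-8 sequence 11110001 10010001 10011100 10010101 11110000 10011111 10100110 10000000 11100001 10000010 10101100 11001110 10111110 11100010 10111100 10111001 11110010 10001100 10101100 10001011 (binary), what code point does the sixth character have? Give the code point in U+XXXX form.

Offset 0: leading byte 0xF1 = 11110001 → 4-byte char #1 = F1 91 9C 95.
Offset 4: leading byte 0xF0 = 11110000 → 4-byte char #2 = F0 9F A6 80.
Offset 8: leading byte 0xE1 = 11100001 → 3-byte char #3 = E1 82 AC.
Offset 11: leading byte 0xCE = 11001110 → 2-byte char #4 = CE BE.
Offset 13: leading byte 0xE2 = 11100010 → 3-byte char #5 = E2 BC B9.
Offset 16: leading byte 0xF2 = 11110010 → 4-byte char #6 = F2 8C AC 8B.
Leading byte 0xF2 = 11110010 matches 11110xxx → 4-byte sequence.
Byte 1: 0xF2 = 11110010, payload 010 (3 bits).
Byte 2: 0x8C = 10001100 (10xxxxxx ✓), payload 001100.
Byte 3: 0xAC = 10101100 (10xxxxxx ✓), payload 101100.
Byte 4: 0x8B = 10001011 (10xxxxxx ✓), payload 001011.
Concatenate: 010001100101100001011 = 0x8CB0B (21 bits → U+8CB0B).

U+8CB0B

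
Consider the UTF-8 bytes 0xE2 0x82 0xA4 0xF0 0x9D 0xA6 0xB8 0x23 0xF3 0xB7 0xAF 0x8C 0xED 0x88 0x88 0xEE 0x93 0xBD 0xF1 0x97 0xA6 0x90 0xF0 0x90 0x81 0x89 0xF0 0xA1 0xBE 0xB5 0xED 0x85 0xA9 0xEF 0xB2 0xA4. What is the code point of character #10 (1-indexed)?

Offset 0: leading byte 0xE2 = 11100010 → 3-byte char #1 = E2 82 A4.
Offset 3: leading byte 0xF0 = 11110000 → 4-byte char #2 = F0 9D A6 B8.
Offset 7: leading byte 0x23 = 00100011 → 1-byte char #3 = 23.
Offset 8: leading byte 0xF3 = 11110011 → 4-byte char #4 = F3 B7 AF 8C.
Offset 12: leading byte 0xED = 11101101 → 3-byte char #5 = ED 88 88.
Offset 15: leading byte 0xEE = 11101110 → 3-byte char #6 = EE 93 BD.
Offset 18: leading byte 0xF1 = 11110001 → 4-byte char #7 = F1 97 A6 90.
Offset 22: leading byte 0xF0 = 11110000 → 4-byte char #8 = F0 90 81 89.
Offset 26: leading byte 0xF0 = 11110000 → 4-byte char #9 = F0 A1 BE B5.
Offset 30: leading byte 0xED = 11101101 → 3-byte char #10 = ED 85 A9.
Leading byte 0xED = 11101101 matches 1110xxxx → 3-byte sequence.
Byte 1: 0xED = 11101101, payload 1101 (4 bits).
Byte 2: 0x85 = 10000101 (10xxxxxx ✓), payload 000101.
Byte 3: 0xA9 = 10101001 (10xxxxxx ✓), payload 101001.
Concatenate: 1101000101101001 = 0xD169 (16 bits → U+D169).

U+D169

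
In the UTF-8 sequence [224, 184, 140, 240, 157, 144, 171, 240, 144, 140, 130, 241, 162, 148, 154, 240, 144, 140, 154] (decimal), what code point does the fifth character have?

U+1031A

Offset 0: leading byte 0xE0 = 11100000 → 3-byte char #1 = E0 B8 8C.
Offset 3: leading byte 0xF0 = 11110000 → 4-byte char #2 = F0 9D 90 AB.
Offset 7: leading byte 0xF0 = 11110000 → 4-byte char #3 = F0 90 8C 82.
Offset 11: leading byte 0xF1 = 11110001 → 4-byte char #4 = F1 A2 94 9A.
Offset 15: leading byte 0xF0 = 11110000 → 4-byte char #5 = F0 90 8C 9A.
Leading byte 0xF0 = 11110000 matches 11110xxx → 4-byte sequence.
Byte 1: 0xF0 = 11110000, payload 000 (3 bits).
Byte 2: 0x90 = 10010000 (10xxxxxx ✓), payload 010000.
Byte 3: 0x8C = 10001100 (10xxxxxx ✓), payload 001100.
Byte 4: 0x9A = 10011010 (10xxxxxx ✓), payload 011010.
Concatenate: 000010000001100011010 = 0x1031A (21 bits → U+1031A).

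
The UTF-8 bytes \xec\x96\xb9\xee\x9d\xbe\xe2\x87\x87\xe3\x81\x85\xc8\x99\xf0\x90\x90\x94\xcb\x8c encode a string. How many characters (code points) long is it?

7

Byte at offset 0: 0xEC = 11101100 → 3-byte char (#1). Advance 3.
Byte at offset 3: 0xEE = 11101110 → 3-byte char (#2). Advance 3.
Byte at offset 6: 0xE2 = 11100010 → 3-byte char (#3). Advance 3.
Byte at offset 9: 0xE3 = 11100011 → 3-byte char (#4). Advance 3.
Byte at offset 12: 0xC8 = 11001000 → 2-byte char (#5). Advance 2.
Byte at offset 14: 0xF0 = 11110000 → 4-byte char (#6). Advance 4.
Byte at offset 18: 0xCB = 11001011 → 2-byte char (#7). Advance 2.
Reached end at offset 20 after 7 code points.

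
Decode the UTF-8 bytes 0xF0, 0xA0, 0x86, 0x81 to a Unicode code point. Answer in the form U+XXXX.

U+20181

Leading byte 0xF0 = 11110000 matches 11110xxx → 4-byte sequence.
Byte 1: 0xF0 = 11110000, payload 000 (3 bits).
Byte 2: 0xA0 = 10100000 (10xxxxxx ✓), payload 100000.
Byte 3: 0x86 = 10000110 (10xxxxxx ✓), payload 000110.
Byte 4: 0x81 = 10000001 (10xxxxxx ✓), payload 000001.
Concatenate: 000100000000110000001 = 0x20181 (21 bits → U+20181).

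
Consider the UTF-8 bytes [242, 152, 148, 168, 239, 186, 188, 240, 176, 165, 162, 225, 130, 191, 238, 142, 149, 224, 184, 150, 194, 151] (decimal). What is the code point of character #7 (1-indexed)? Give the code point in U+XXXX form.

U+0097

Offset 0: leading byte 0xF2 = 11110010 → 4-byte char #1 = F2 98 94 A8.
Offset 4: leading byte 0xEF = 11101111 → 3-byte char #2 = EF BA BC.
Offset 7: leading byte 0xF0 = 11110000 → 4-byte char #3 = F0 B0 A5 A2.
Offset 11: leading byte 0xE1 = 11100001 → 3-byte char #4 = E1 82 BF.
Offset 14: leading byte 0xEE = 11101110 → 3-byte char #5 = EE 8E 95.
Offset 17: leading byte 0xE0 = 11100000 → 3-byte char #6 = E0 B8 96.
Offset 20: leading byte 0xC2 = 11000010 → 2-byte char #7 = C2 97.
Leading byte 0xC2 = 11000010 matches 110xxxxx → 2-byte sequence.
Byte 1: 0xC2 = 11000010, payload 00010 (5 bits).
Byte 2: 0x97 = 10010111 (10xxxxxx ✓), payload 010111.
Concatenate: 00010010111 = 0x97 (11 bits → U+0097).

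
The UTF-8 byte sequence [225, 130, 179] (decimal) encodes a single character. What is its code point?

U+10B3

Leading byte 0xE1 = 11100001 matches 1110xxxx → 3-byte sequence.
Byte 1: 0xE1 = 11100001, payload 0001 (4 bits).
Byte 2: 0x82 = 10000010 (10xxxxxx ✓), payload 000010.
Byte 3: 0xB3 = 10110011 (10xxxxxx ✓), payload 110011.
Concatenate: 0001000010110011 = 0x10B3 (16 bits → U+10B3).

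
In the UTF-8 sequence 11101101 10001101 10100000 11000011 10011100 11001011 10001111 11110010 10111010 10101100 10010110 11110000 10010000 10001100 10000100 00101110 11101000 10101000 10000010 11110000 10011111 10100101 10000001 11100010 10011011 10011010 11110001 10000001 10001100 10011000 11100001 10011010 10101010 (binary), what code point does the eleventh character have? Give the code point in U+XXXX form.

U+16AA

Offset 0: leading byte 0xED = 11101101 → 3-byte char #1 = ED 8D A0.
Offset 3: leading byte 0xC3 = 11000011 → 2-byte char #2 = C3 9C.
Offset 5: leading byte 0xCB = 11001011 → 2-byte char #3 = CB 8F.
Offset 7: leading byte 0xF2 = 11110010 → 4-byte char #4 = F2 BA AC 96.
Offset 11: leading byte 0xF0 = 11110000 → 4-byte char #5 = F0 90 8C 84.
Offset 15: leading byte 0x2E = 00101110 → 1-byte char #6 = 2E.
Offset 16: leading byte 0xE8 = 11101000 → 3-byte char #7 = E8 A8 82.
Offset 19: leading byte 0xF0 = 11110000 → 4-byte char #8 = F0 9F A5 81.
Offset 23: leading byte 0xE2 = 11100010 → 3-byte char #9 = E2 9B 9A.
Offset 26: leading byte 0xF1 = 11110001 → 4-byte char #10 = F1 81 8C 98.
Offset 30: leading byte 0xE1 = 11100001 → 3-byte char #11 = E1 9A AA.
Leading byte 0xE1 = 11100001 matches 1110xxxx → 3-byte sequence.
Byte 1: 0xE1 = 11100001, payload 0001 (4 bits).
Byte 2: 0x9A = 10011010 (10xxxxxx ✓), payload 011010.
Byte 3: 0xAA = 10101010 (10xxxxxx ✓), payload 101010.
Concatenate: 0001011010101010 = 0x16AA (16 bits → U+16AA).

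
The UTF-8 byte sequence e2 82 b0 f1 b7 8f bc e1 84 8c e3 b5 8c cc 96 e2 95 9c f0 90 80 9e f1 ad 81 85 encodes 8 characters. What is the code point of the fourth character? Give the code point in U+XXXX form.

U+3D4C

Offset 0: leading byte 0xE2 = 11100010 → 3-byte char #1 = E2 82 B0.
Offset 3: leading byte 0xF1 = 11110001 → 4-byte char #2 = F1 B7 8F BC.
Offset 7: leading byte 0xE1 = 11100001 → 3-byte char #3 = E1 84 8C.
Offset 10: leading byte 0xE3 = 11100011 → 3-byte char #4 = E3 B5 8C.
Leading byte 0xE3 = 11100011 matches 1110xxxx → 3-byte sequence.
Byte 1: 0xE3 = 11100011, payload 0011 (4 bits).
Byte 2: 0xB5 = 10110101 (10xxxxxx ✓), payload 110101.
Byte 3: 0x8C = 10001100 (10xxxxxx ✓), payload 001100.
Concatenate: 0011110101001100 = 0x3D4C (16 bits → U+3D4C).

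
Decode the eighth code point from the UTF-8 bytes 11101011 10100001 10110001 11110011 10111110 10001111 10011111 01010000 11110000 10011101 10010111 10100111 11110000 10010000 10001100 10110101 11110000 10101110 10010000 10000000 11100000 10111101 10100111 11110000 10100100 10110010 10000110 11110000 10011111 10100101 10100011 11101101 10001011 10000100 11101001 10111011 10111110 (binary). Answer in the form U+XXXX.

U+24C86

Offset 0: leading byte 0xEB = 11101011 → 3-byte char #1 = EB A1 B1.
Offset 3: leading byte 0xF3 = 11110011 → 4-byte char #2 = F3 BE 8F 9F.
Offset 7: leading byte 0x50 = 01010000 → 1-byte char #3 = 50.
Offset 8: leading byte 0xF0 = 11110000 → 4-byte char #4 = F0 9D 97 A7.
Offset 12: leading byte 0xF0 = 11110000 → 4-byte char #5 = F0 90 8C B5.
Offset 16: leading byte 0xF0 = 11110000 → 4-byte char #6 = F0 AE 90 80.
Offset 20: leading byte 0xE0 = 11100000 → 3-byte char #7 = E0 BD A7.
Offset 23: leading byte 0xF0 = 11110000 → 4-byte char #8 = F0 A4 B2 86.
Leading byte 0xF0 = 11110000 matches 11110xxx → 4-byte sequence.
Byte 1: 0xF0 = 11110000, payload 000 (3 bits).
Byte 2: 0xA4 = 10100100 (10xxxxxx ✓), payload 100100.
Byte 3: 0xB2 = 10110010 (10xxxxxx ✓), payload 110010.
Byte 4: 0x86 = 10000110 (10xxxxxx ✓), payload 000110.
Concatenate: 000100100110010000110 = 0x24C86 (21 bits → U+24C86).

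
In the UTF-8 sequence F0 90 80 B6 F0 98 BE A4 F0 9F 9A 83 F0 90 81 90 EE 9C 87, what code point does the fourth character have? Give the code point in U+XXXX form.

Offset 0: leading byte 0xF0 = 11110000 → 4-byte char #1 = F0 90 80 B6.
Offset 4: leading byte 0xF0 = 11110000 → 4-byte char #2 = F0 98 BE A4.
Offset 8: leading byte 0xF0 = 11110000 → 4-byte char #3 = F0 9F 9A 83.
Offset 12: leading byte 0xF0 = 11110000 → 4-byte char #4 = F0 90 81 90.
Leading byte 0xF0 = 11110000 matches 11110xxx → 4-byte sequence.
Byte 1: 0xF0 = 11110000, payload 000 (3 bits).
Byte 2: 0x90 = 10010000 (10xxxxxx ✓), payload 010000.
Byte 3: 0x81 = 10000001 (10xxxxxx ✓), payload 000001.
Byte 4: 0x90 = 10010000 (10xxxxxx ✓), payload 010000.
Concatenate: 000010000000001010000 = 0x10050 (21 bits → U+10050).

U+10050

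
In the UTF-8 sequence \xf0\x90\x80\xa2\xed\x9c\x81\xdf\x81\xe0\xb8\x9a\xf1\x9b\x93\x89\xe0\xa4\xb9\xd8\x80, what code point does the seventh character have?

Offset 0: leading byte 0xF0 = 11110000 → 4-byte char #1 = F0 90 80 A2.
Offset 4: leading byte 0xED = 11101101 → 3-byte char #2 = ED 9C 81.
Offset 7: leading byte 0xDF = 11011111 → 2-byte char #3 = DF 81.
Offset 9: leading byte 0xE0 = 11100000 → 3-byte char #4 = E0 B8 9A.
Offset 12: leading byte 0xF1 = 11110001 → 4-byte char #5 = F1 9B 93 89.
Offset 16: leading byte 0xE0 = 11100000 → 3-byte char #6 = E0 A4 B9.
Offset 19: leading byte 0xD8 = 11011000 → 2-byte char #7 = D8 80.
Leading byte 0xD8 = 11011000 matches 110xxxxx → 2-byte sequence.
Byte 1: 0xD8 = 11011000, payload 11000 (5 bits).
Byte 2: 0x80 = 10000000 (10xxxxxx ✓), payload 000000.
Concatenate: 11000000000 = 0x600 (11 bits → U+0600).

U+0600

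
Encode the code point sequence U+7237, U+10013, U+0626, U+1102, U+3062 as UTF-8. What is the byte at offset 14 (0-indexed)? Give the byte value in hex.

0xA2

U+7237 → 3-byte form E7 88 B7 at offsets 0–2.
U+10013 → 4-byte form F0 90 80 93 at offsets 3–6.
U+0626 → 2-byte form D8 A6 at offsets 7–8.
U+1102 → 3-byte form E1 84 82 at offsets 9–11.
U+3062 → 3-byte form E3 81 A2 at offsets 12–14.
Offset 14 falls in char 5's range; it's byte 3 of E3 81 A2 = 0xA2.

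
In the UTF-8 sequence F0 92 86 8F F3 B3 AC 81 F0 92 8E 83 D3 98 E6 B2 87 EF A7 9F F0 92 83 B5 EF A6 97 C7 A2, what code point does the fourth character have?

U+04D8

Offset 0: leading byte 0xF0 = 11110000 → 4-byte char #1 = F0 92 86 8F.
Offset 4: leading byte 0xF3 = 11110011 → 4-byte char #2 = F3 B3 AC 81.
Offset 8: leading byte 0xF0 = 11110000 → 4-byte char #3 = F0 92 8E 83.
Offset 12: leading byte 0xD3 = 11010011 → 2-byte char #4 = D3 98.
Leading byte 0xD3 = 11010011 matches 110xxxxx → 2-byte sequence.
Byte 1: 0xD3 = 11010011, payload 10011 (5 bits).
Byte 2: 0x98 = 10011000 (10xxxxxx ✓), payload 011000.
Concatenate: 10011011000 = 0x4D8 (11 bits → U+04D8).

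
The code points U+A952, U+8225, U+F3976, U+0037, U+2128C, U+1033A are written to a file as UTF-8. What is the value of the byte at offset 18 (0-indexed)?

U+A952 → 3-byte form EA A5 92 at offsets 0–2.
U+8225 → 3-byte form E8 88 A5 at offsets 3–5.
U+F3976 → 4-byte form F3 B3 A5 B6 at offsets 6–9.
U+0037 → 1-byte form 37 at offsets 10–10.
U+2128C → 4-byte form F0 A1 8A 8C at offsets 11–14.
U+1033A → 4-byte form F0 90 8C BA at offsets 15–18.
Offset 18 falls in char 6's range; it's byte 4 of F0 90 8C BA = 0xBA.

0xBA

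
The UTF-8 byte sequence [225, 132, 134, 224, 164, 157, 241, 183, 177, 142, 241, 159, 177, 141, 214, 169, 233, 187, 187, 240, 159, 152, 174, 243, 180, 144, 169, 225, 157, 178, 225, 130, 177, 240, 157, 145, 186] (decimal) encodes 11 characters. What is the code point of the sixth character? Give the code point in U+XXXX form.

Offset 0: leading byte 0xE1 = 11100001 → 3-byte char #1 = E1 84 86.
Offset 3: leading byte 0xE0 = 11100000 → 3-byte char #2 = E0 A4 9D.
Offset 6: leading byte 0xF1 = 11110001 → 4-byte char #3 = F1 B7 B1 8E.
Offset 10: leading byte 0xF1 = 11110001 → 4-byte char #4 = F1 9F B1 8D.
Offset 14: leading byte 0xD6 = 11010110 → 2-byte char #5 = D6 A9.
Offset 16: leading byte 0xE9 = 11101001 → 3-byte char #6 = E9 BB BB.
Leading byte 0xE9 = 11101001 matches 1110xxxx → 3-byte sequence.
Byte 1: 0xE9 = 11101001, payload 1001 (4 bits).
Byte 2: 0xBB = 10111011 (10xxxxxx ✓), payload 111011.
Byte 3: 0xBB = 10111011 (10xxxxxx ✓), payload 111011.
Concatenate: 1001111011111011 = 0x9EFB (16 bits → U+9EFB).

U+9EFB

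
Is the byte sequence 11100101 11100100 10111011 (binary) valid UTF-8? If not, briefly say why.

Leading byte 0xE5 = 11100101 → 3-byte form.
Byte 2 is 0xE4 = 11100100, which is not 10xxxxxx — expected a continuation byte.

invalid (non-continuation byte where continuation expected)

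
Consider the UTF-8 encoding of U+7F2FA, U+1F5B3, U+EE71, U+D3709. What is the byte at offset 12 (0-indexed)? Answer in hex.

0x93

U+7F2FA → 4-byte form F1 BF 8B BA at offsets 0–3.
U+1F5B3 → 4-byte form F0 9F 96 B3 at offsets 4–7.
U+EE71 → 3-byte form EE B9 B1 at offsets 8–10.
U+D3709 → 4-byte form F3 93 9C 89 at offsets 11–14.
Offset 12 falls in char 4's range; it's byte 2 of F3 93 9C 89 = 0x93.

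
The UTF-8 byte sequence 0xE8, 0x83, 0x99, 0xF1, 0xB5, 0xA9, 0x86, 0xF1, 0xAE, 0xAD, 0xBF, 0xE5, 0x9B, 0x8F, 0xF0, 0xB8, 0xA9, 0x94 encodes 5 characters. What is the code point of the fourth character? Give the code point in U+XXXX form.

U+56CF

Offset 0: leading byte 0xE8 = 11101000 → 3-byte char #1 = E8 83 99.
Offset 3: leading byte 0xF1 = 11110001 → 4-byte char #2 = F1 B5 A9 86.
Offset 7: leading byte 0xF1 = 11110001 → 4-byte char #3 = F1 AE AD BF.
Offset 11: leading byte 0xE5 = 11100101 → 3-byte char #4 = E5 9B 8F.
Leading byte 0xE5 = 11100101 matches 1110xxxx → 3-byte sequence.
Byte 1: 0xE5 = 11100101, payload 0101 (4 bits).
Byte 2: 0x9B = 10011011 (10xxxxxx ✓), payload 011011.
Byte 3: 0x8F = 10001111 (10xxxxxx ✓), payload 001111.
Concatenate: 0101011011001111 = 0x56CF (16 bits → U+56CF).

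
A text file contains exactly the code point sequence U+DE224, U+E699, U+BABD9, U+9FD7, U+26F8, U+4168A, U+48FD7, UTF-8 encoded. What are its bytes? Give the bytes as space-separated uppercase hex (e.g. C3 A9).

F3 9E 88 A4 EE 9A 99 F2 BA AF 99 E9 BF 97 E2 9B B8 F1 81 9A 8A F1 88 BF 97

U+DE224: 4-byte form → F3 9E 88 A4.
U+E699: 3-byte form → EE 9A 99.
U+BABD9: 4-byte form → F2 BA AF 99.
U+9FD7: 3-byte form → E9 BF 97.
U+26F8: 3-byte form → E2 9B B8.
U+4168A: 4-byte form → F1 81 9A 8A.
U+48FD7: 4-byte form → F1 88 BF 97.
Concatenated (25 bytes): F3 9E 88 A4 EE 9A 99 F2 BA AF 99 E9 BF 97 E2 9B B8 F1 81 9A 8A F1 88 BF 97.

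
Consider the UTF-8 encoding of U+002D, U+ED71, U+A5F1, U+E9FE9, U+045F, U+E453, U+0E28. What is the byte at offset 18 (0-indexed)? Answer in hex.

0xA8

U+002D → 1-byte form 2D at offsets 0–0.
U+ED71 → 3-byte form EE B5 B1 at offsets 1–3.
U+A5F1 → 3-byte form EA 97 B1 at offsets 4–6.
U+E9FE9 → 4-byte form F3 A9 BF A9 at offsets 7–10.
U+045F → 2-byte form D1 9F at offsets 11–12.
U+E453 → 3-byte form EE 91 93 at offsets 13–15.
U+0E28 → 3-byte form E0 B8 A8 at offsets 16–18.
Offset 18 falls in char 7's range; it's byte 3 of E0 B8 A8 = 0xA8.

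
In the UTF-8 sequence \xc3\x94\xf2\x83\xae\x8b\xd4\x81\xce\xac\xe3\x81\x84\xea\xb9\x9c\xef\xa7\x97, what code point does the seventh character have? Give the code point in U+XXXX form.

U+F9D7

Offset 0: leading byte 0xC3 = 11000011 → 2-byte char #1 = C3 94.
Offset 2: leading byte 0xF2 = 11110010 → 4-byte char #2 = F2 83 AE 8B.
Offset 6: leading byte 0xD4 = 11010100 → 2-byte char #3 = D4 81.
Offset 8: leading byte 0xCE = 11001110 → 2-byte char #4 = CE AC.
Offset 10: leading byte 0xE3 = 11100011 → 3-byte char #5 = E3 81 84.
Offset 13: leading byte 0xEA = 11101010 → 3-byte char #6 = EA B9 9C.
Offset 16: leading byte 0xEF = 11101111 → 3-byte char #7 = EF A7 97.
Leading byte 0xEF = 11101111 matches 1110xxxx → 3-byte sequence.
Byte 1: 0xEF = 11101111, payload 1111 (4 bits).
Byte 2: 0xA7 = 10100111 (10xxxxxx ✓), payload 100111.
Byte 3: 0x97 = 10010111 (10xxxxxx ✓), payload 010111.
Concatenate: 1111100111010111 = 0xF9D7 (16 bits → U+F9D7).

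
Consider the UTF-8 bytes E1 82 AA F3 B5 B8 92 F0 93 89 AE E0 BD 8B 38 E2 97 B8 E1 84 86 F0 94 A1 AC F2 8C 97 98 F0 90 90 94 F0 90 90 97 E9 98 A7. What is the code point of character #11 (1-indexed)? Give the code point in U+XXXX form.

U+10417

Offset 0: leading byte 0xE1 = 11100001 → 3-byte char #1 = E1 82 AA.
Offset 3: leading byte 0xF3 = 11110011 → 4-byte char #2 = F3 B5 B8 92.
Offset 7: leading byte 0xF0 = 11110000 → 4-byte char #3 = F0 93 89 AE.
Offset 11: leading byte 0xE0 = 11100000 → 3-byte char #4 = E0 BD 8B.
Offset 14: leading byte 0x38 = 00111000 → 1-byte char #5 = 38.
Offset 15: leading byte 0xE2 = 11100010 → 3-byte char #6 = E2 97 B8.
Offset 18: leading byte 0xE1 = 11100001 → 3-byte char #7 = E1 84 86.
Offset 21: leading byte 0xF0 = 11110000 → 4-byte char #8 = F0 94 A1 AC.
Offset 25: leading byte 0xF2 = 11110010 → 4-byte char #9 = F2 8C 97 98.
Offset 29: leading byte 0xF0 = 11110000 → 4-byte char #10 = F0 90 90 94.
Offset 33: leading byte 0xF0 = 11110000 → 4-byte char #11 = F0 90 90 97.
Leading byte 0xF0 = 11110000 matches 11110xxx → 4-byte sequence.
Byte 1: 0xF0 = 11110000, payload 000 (3 bits).
Byte 2: 0x90 = 10010000 (10xxxxxx ✓), payload 010000.
Byte 3: 0x90 = 10010000 (10xxxxxx ✓), payload 010000.
Byte 4: 0x97 = 10010111 (10xxxxxx ✓), payload 010111.
Concatenate: 000010000010000010111 = 0x10417 (21 bits → U+10417).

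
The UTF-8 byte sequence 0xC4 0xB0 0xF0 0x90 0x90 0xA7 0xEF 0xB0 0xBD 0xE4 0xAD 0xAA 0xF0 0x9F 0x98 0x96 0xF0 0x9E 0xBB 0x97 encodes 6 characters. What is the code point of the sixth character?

U+1EED7

Offset 0: leading byte 0xC4 = 11000100 → 2-byte char #1 = C4 B0.
Offset 2: leading byte 0xF0 = 11110000 → 4-byte char #2 = F0 90 90 A7.
Offset 6: leading byte 0xEF = 11101111 → 3-byte char #3 = EF B0 BD.
Offset 9: leading byte 0xE4 = 11100100 → 3-byte char #4 = E4 AD AA.
Offset 12: leading byte 0xF0 = 11110000 → 4-byte char #5 = F0 9F 98 96.
Offset 16: leading byte 0xF0 = 11110000 → 4-byte char #6 = F0 9E BB 97.
Leading byte 0xF0 = 11110000 matches 11110xxx → 4-byte sequence.
Byte 1: 0xF0 = 11110000, payload 000 (3 bits).
Byte 2: 0x9E = 10011110 (10xxxxxx ✓), payload 011110.
Byte 3: 0xBB = 10111011 (10xxxxxx ✓), payload 111011.
Byte 4: 0x97 = 10010111 (10xxxxxx ✓), payload 010111.
Concatenate: 000011110111011010111 = 0x1EED7 (21 bits → U+1EED7).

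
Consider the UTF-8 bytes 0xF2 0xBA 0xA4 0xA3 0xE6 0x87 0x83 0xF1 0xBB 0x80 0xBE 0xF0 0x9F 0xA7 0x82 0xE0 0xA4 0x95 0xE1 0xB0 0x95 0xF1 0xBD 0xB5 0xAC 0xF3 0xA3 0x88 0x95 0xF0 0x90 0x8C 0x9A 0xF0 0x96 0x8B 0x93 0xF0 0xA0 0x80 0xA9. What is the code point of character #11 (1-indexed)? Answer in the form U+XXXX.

Offset 0: leading byte 0xF2 = 11110010 → 4-byte char #1 = F2 BA A4 A3.
Offset 4: leading byte 0xE6 = 11100110 → 3-byte char #2 = E6 87 83.
Offset 7: leading byte 0xF1 = 11110001 → 4-byte char #3 = F1 BB 80 BE.
Offset 11: leading byte 0xF0 = 11110000 → 4-byte char #4 = F0 9F A7 82.
Offset 15: leading byte 0xE0 = 11100000 → 3-byte char #5 = E0 A4 95.
Offset 18: leading byte 0xE1 = 11100001 → 3-byte char #6 = E1 B0 95.
Offset 21: leading byte 0xF1 = 11110001 → 4-byte char #7 = F1 BD B5 AC.
Offset 25: leading byte 0xF3 = 11110011 → 4-byte char #8 = F3 A3 88 95.
Offset 29: leading byte 0xF0 = 11110000 → 4-byte char #9 = F0 90 8C 9A.
Offset 33: leading byte 0xF0 = 11110000 → 4-byte char #10 = F0 96 8B 93.
Offset 37: leading byte 0xF0 = 11110000 → 4-byte char #11 = F0 A0 80 A9.
Leading byte 0xF0 = 11110000 matches 11110xxx → 4-byte sequence.
Byte 1: 0xF0 = 11110000, payload 000 (3 bits).
Byte 2: 0xA0 = 10100000 (10xxxxxx ✓), payload 100000.
Byte 3: 0x80 = 10000000 (10xxxxxx ✓), payload 000000.
Byte 4: 0xA9 = 10101001 (10xxxxxx ✓), payload 101001.
Concatenate: 000100000000000101001 = 0x20029 (21 bits → U+20029).

U+20029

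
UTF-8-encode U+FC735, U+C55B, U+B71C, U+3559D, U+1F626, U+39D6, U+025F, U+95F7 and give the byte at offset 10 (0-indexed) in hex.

U+FC735 → 4-byte form F3 BC 9C B5 at offsets 0–3.
U+C55B → 3-byte form EC 95 9B at offsets 4–6.
U+B71C → 3-byte form EB 9C 9C at offsets 7–9.
U+3559D → 4-byte form F0 B5 96 9D at offsets 10–13.
Offset 10 falls in char 4's range; it's byte 1 of F0 B5 96 9D = 0xF0.

0xF0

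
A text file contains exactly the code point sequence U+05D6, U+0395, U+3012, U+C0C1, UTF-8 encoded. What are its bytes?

D7 96 CE 95 E3 80 92 EC 83 81

U+05D6: 2-byte form → D7 96.
U+0395: 2-byte form → CE 95.
U+3012: 3-byte form → E3 80 92.
U+C0C1: 3-byte form → EC 83 81.
Concatenated (10 bytes): D7 96 CE 95 E3 80 92 EC 83 81.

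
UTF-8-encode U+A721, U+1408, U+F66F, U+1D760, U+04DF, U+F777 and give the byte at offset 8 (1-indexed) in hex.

0x99

1-indexed offset 8 is 0-indexed offset 7.
U+A721 → 3-byte form EA 9C A1 at offsets 0–2.
U+1408 → 3-byte form E1 90 88 at offsets 3–5.
U+F66F → 3-byte form EF 99 AF at offsets 6–8.
Offset 7 falls in char 3's range; it's byte 2 of EF 99 AF = 0x99.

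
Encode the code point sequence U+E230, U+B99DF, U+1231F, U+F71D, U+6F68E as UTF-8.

EE 88 B0 F2 B9 A7 9F F0 92 8C 9F EF 9C 9D F1 AF 9A 8E

U+E230: 3-byte form → EE 88 B0.
U+B99DF: 4-byte form → F2 B9 A7 9F.
U+1231F: 4-byte form → F0 92 8C 9F.
U+F71D: 3-byte form → EF 9C 9D.
U+6F68E: 4-byte form → F1 AF 9A 8E.
Concatenated (18 bytes): EE 88 B0 F2 B9 A7 9F F0 92 8C 9F EF 9C 9D F1 AF 9A 8E.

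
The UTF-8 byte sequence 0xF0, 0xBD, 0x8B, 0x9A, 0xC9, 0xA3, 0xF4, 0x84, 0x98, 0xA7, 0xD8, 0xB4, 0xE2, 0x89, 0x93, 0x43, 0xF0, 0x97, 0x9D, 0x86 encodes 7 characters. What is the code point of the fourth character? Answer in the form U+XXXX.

U+0634

Offset 0: leading byte 0xF0 = 11110000 → 4-byte char #1 = F0 BD 8B 9A.
Offset 4: leading byte 0xC9 = 11001001 → 2-byte char #2 = C9 A3.
Offset 6: leading byte 0xF4 = 11110100 → 4-byte char #3 = F4 84 98 A7.
Offset 10: leading byte 0xD8 = 11011000 → 2-byte char #4 = D8 B4.
Leading byte 0xD8 = 11011000 matches 110xxxxx → 2-byte sequence.
Byte 1: 0xD8 = 11011000, payload 11000 (5 bits).
Byte 2: 0xB4 = 10110100 (10xxxxxx ✓), payload 110100.
Concatenate: 11000110100 = 0x634 (11 bits → U+0634).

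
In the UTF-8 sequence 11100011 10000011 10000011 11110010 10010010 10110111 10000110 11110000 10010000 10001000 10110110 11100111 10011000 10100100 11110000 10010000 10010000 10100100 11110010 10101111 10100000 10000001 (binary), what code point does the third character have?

U+10236

Offset 0: leading byte 0xE3 = 11100011 → 3-byte char #1 = E3 83 83.
Offset 3: leading byte 0xF2 = 11110010 → 4-byte char #2 = F2 92 B7 86.
Offset 7: leading byte 0xF0 = 11110000 → 4-byte char #3 = F0 90 88 B6.
Leading byte 0xF0 = 11110000 matches 11110xxx → 4-byte sequence.
Byte 1: 0xF0 = 11110000, payload 000 (3 bits).
Byte 2: 0x90 = 10010000 (10xxxxxx ✓), payload 010000.
Byte 3: 0x88 = 10001000 (10xxxxxx ✓), payload 001000.
Byte 4: 0xB6 = 10110110 (10xxxxxx ✓), payload 110110.
Concatenate: 000010000001000110110 = 0x10236 (21 bits → U+10236).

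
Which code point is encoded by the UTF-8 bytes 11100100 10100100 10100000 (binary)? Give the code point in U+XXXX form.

Leading byte 0xE4 = 11100100 matches 1110xxxx → 3-byte sequence.
Byte 1: 0xE4 = 11100100, payload 0100 (4 bits).
Byte 2: 0xA4 = 10100100 (10xxxxxx ✓), payload 100100.
Byte 3: 0xA0 = 10100000 (10xxxxxx ✓), payload 100000.
Concatenate: 0100100100100000 = 0x4920 (16 bits → U+4920).

U+4920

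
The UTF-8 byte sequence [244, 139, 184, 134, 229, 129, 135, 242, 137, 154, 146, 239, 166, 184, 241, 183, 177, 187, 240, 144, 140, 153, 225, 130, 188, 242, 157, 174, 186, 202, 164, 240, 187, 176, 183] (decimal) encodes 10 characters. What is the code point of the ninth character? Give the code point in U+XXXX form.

Offset 0: leading byte 0xF4 = 11110100 → 4-byte char #1 = F4 8B B8 86.
Offset 4: leading byte 0xE5 = 11100101 → 3-byte char #2 = E5 81 87.
Offset 7: leading byte 0xF2 = 11110010 → 4-byte char #3 = F2 89 9A 92.
Offset 11: leading byte 0xEF = 11101111 → 3-byte char #4 = EF A6 B8.
Offset 14: leading byte 0xF1 = 11110001 → 4-byte char #5 = F1 B7 B1 BB.
Offset 18: leading byte 0xF0 = 11110000 → 4-byte char #6 = F0 90 8C 99.
Offset 22: leading byte 0xE1 = 11100001 → 3-byte char #7 = E1 82 BC.
Offset 25: leading byte 0xF2 = 11110010 → 4-byte char #8 = F2 9D AE BA.
Offset 29: leading byte 0xCA = 11001010 → 2-byte char #9 = CA A4.
Leading byte 0xCA = 11001010 matches 110xxxxx → 2-byte sequence.
Byte 1: 0xCA = 11001010, payload 01010 (5 bits).
Byte 2: 0xA4 = 10100100 (10xxxxxx ✓), payload 100100.
Concatenate: 01010100100 = 0x2A4 (11 bits → U+02A4).

U+02A4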